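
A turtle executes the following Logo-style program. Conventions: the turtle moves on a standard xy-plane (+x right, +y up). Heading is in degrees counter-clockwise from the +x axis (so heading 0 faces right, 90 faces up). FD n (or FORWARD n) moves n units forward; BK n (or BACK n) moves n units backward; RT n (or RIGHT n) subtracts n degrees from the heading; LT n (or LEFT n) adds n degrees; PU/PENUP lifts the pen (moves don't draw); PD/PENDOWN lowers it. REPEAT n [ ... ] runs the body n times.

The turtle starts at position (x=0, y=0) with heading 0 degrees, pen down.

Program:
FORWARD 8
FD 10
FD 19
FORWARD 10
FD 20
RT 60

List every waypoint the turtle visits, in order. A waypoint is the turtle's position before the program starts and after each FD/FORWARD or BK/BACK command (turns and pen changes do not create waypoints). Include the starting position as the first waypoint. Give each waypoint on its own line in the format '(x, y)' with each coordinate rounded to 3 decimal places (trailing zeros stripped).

Executing turtle program step by step:
Start: pos=(0,0), heading=0, pen down
FD 8: (0,0) -> (8,0) [heading=0, draw]
FD 10: (8,0) -> (18,0) [heading=0, draw]
FD 19: (18,0) -> (37,0) [heading=0, draw]
FD 10: (37,0) -> (47,0) [heading=0, draw]
FD 20: (47,0) -> (67,0) [heading=0, draw]
RT 60: heading 0 -> 300
Final: pos=(67,0), heading=300, 5 segment(s) drawn
Waypoints (6 total):
(0, 0)
(8, 0)
(18, 0)
(37, 0)
(47, 0)
(67, 0)

Answer: (0, 0)
(8, 0)
(18, 0)
(37, 0)
(47, 0)
(67, 0)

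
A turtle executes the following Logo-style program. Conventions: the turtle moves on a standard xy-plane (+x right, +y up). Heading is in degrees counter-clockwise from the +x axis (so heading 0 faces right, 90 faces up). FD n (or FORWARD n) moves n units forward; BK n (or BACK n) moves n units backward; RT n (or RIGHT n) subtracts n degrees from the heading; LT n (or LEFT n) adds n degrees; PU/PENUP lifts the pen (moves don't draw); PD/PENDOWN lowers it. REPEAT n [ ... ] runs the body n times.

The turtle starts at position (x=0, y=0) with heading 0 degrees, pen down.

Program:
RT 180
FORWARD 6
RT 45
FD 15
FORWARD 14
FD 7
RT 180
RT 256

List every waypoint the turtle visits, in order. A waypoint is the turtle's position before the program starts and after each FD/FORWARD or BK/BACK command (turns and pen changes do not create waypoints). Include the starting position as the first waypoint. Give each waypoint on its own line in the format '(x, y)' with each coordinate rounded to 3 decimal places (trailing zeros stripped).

Executing turtle program step by step:
Start: pos=(0,0), heading=0, pen down
RT 180: heading 0 -> 180
FD 6: (0,0) -> (-6,0) [heading=180, draw]
RT 45: heading 180 -> 135
FD 15: (-6,0) -> (-16.607,10.607) [heading=135, draw]
FD 14: (-16.607,10.607) -> (-26.506,20.506) [heading=135, draw]
FD 7: (-26.506,20.506) -> (-31.456,25.456) [heading=135, draw]
RT 180: heading 135 -> 315
RT 256: heading 315 -> 59
Final: pos=(-31.456,25.456), heading=59, 4 segment(s) drawn
Waypoints (5 total):
(0, 0)
(-6, 0)
(-16.607, 10.607)
(-26.506, 20.506)
(-31.456, 25.456)

Answer: (0, 0)
(-6, 0)
(-16.607, 10.607)
(-26.506, 20.506)
(-31.456, 25.456)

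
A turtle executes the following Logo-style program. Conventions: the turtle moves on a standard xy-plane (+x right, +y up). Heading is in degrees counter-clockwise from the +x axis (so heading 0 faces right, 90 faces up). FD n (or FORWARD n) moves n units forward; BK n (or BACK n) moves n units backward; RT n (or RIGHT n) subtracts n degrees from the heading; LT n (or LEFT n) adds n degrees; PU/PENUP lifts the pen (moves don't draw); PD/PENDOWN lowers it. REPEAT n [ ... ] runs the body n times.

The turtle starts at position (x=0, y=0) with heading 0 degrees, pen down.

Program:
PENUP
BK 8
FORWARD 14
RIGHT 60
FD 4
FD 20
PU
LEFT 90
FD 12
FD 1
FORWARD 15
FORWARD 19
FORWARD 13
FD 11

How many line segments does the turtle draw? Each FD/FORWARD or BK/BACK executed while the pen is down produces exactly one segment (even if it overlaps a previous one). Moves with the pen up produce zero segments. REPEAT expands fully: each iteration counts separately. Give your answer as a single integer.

Answer: 0

Derivation:
Executing turtle program step by step:
Start: pos=(0,0), heading=0, pen down
PU: pen up
BK 8: (0,0) -> (-8,0) [heading=0, move]
FD 14: (-8,0) -> (6,0) [heading=0, move]
RT 60: heading 0 -> 300
FD 4: (6,0) -> (8,-3.464) [heading=300, move]
FD 20: (8,-3.464) -> (18,-20.785) [heading=300, move]
PU: pen up
LT 90: heading 300 -> 30
FD 12: (18,-20.785) -> (28.392,-14.785) [heading=30, move]
FD 1: (28.392,-14.785) -> (29.258,-14.285) [heading=30, move]
FD 15: (29.258,-14.285) -> (42.249,-6.785) [heading=30, move]
FD 19: (42.249,-6.785) -> (58.703,2.715) [heading=30, move]
FD 13: (58.703,2.715) -> (69.962,9.215) [heading=30, move]
FD 11: (69.962,9.215) -> (79.488,14.715) [heading=30, move]
Final: pos=(79.488,14.715), heading=30, 0 segment(s) drawn
Segments drawn: 0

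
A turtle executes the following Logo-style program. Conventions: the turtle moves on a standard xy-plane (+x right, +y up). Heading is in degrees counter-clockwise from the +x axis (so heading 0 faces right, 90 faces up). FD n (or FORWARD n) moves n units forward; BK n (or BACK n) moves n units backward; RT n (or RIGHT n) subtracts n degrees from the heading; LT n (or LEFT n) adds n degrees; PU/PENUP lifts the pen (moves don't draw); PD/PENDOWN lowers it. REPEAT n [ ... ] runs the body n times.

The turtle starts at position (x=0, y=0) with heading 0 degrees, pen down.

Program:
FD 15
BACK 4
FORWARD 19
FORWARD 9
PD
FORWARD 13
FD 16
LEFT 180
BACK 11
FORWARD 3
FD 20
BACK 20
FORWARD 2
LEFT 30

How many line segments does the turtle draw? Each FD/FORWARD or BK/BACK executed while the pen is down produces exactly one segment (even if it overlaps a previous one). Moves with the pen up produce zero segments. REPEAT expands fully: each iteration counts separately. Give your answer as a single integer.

Answer: 11

Derivation:
Executing turtle program step by step:
Start: pos=(0,0), heading=0, pen down
FD 15: (0,0) -> (15,0) [heading=0, draw]
BK 4: (15,0) -> (11,0) [heading=0, draw]
FD 19: (11,0) -> (30,0) [heading=0, draw]
FD 9: (30,0) -> (39,0) [heading=0, draw]
PD: pen down
FD 13: (39,0) -> (52,0) [heading=0, draw]
FD 16: (52,0) -> (68,0) [heading=0, draw]
LT 180: heading 0 -> 180
BK 11: (68,0) -> (79,0) [heading=180, draw]
FD 3: (79,0) -> (76,0) [heading=180, draw]
FD 20: (76,0) -> (56,0) [heading=180, draw]
BK 20: (56,0) -> (76,0) [heading=180, draw]
FD 2: (76,0) -> (74,0) [heading=180, draw]
LT 30: heading 180 -> 210
Final: pos=(74,0), heading=210, 11 segment(s) drawn
Segments drawn: 11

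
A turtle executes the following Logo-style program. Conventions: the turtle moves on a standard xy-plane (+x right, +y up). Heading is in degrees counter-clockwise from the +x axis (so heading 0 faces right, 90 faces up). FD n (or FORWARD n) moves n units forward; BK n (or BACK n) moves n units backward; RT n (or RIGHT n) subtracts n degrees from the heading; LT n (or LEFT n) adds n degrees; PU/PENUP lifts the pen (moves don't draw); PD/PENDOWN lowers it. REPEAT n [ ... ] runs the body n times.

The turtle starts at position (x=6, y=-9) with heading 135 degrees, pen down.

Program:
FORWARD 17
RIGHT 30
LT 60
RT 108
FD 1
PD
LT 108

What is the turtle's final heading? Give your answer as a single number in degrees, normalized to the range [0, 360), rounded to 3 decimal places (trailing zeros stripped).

Executing turtle program step by step:
Start: pos=(6,-9), heading=135, pen down
FD 17: (6,-9) -> (-6.021,3.021) [heading=135, draw]
RT 30: heading 135 -> 105
LT 60: heading 105 -> 165
RT 108: heading 165 -> 57
FD 1: (-6.021,3.021) -> (-5.476,3.859) [heading=57, draw]
PD: pen down
LT 108: heading 57 -> 165
Final: pos=(-5.476,3.859), heading=165, 2 segment(s) drawn

Answer: 165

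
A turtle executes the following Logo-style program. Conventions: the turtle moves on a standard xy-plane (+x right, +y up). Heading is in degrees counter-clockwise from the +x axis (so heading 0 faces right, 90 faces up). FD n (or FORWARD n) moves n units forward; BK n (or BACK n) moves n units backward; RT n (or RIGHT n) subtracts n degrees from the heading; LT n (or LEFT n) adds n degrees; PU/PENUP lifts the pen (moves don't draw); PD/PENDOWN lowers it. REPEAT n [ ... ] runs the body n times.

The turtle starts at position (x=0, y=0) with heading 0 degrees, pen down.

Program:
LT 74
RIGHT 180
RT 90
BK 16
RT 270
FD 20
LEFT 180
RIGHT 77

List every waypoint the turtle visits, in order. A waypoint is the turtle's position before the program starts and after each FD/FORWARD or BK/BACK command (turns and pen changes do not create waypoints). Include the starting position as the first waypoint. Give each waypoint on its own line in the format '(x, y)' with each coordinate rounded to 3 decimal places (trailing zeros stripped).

Answer: (0, 0)
(15.38, -4.41)
(9.867, -23.635)

Derivation:
Executing turtle program step by step:
Start: pos=(0,0), heading=0, pen down
LT 74: heading 0 -> 74
RT 180: heading 74 -> 254
RT 90: heading 254 -> 164
BK 16: (0,0) -> (15.38,-4.41) [heading=164, draw]
RT 270: heading 164 -> 254
FD 20: (15.38,-4.41) -> (9.867,-23.635) [heading=254, draw]
LT 180: heading 254 -> 74
RT 77: heading 74 -> 357
Final: pos=(9.867,-23.635), heading=357, 2 segment(s) drawn
Waypoints (3 total):
(0, 0)
(15.38, -4.41)
(9.867, -23.635)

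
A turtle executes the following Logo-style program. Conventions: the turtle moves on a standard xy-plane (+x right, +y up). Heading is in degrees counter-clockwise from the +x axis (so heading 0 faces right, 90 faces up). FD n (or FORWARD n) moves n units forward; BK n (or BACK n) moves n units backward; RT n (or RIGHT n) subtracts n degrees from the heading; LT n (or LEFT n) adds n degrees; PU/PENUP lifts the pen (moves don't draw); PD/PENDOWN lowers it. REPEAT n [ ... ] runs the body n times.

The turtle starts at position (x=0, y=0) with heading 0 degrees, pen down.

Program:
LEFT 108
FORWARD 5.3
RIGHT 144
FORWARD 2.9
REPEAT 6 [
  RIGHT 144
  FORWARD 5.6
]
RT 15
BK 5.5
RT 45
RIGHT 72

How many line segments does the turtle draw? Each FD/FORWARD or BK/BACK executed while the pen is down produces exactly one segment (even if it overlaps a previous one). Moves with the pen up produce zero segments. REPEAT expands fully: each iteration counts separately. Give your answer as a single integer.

Answer: 9

Derivation:
Executing turtle program step by step:
Start: pos=(0,0), heading=0, pen down
LT 108: heading 0 -> 108
FD 5.3: (0,0) -> (-1.638,5.041) [heading=108, draw]
RT 144: heading 108 -> 324
FD 2.9: (-1.638,5.041) -> (0.708,3.336) [heading=324, draw]
REPEAT 6 [
  -- iteration 1/6 --
  RT 144: heading 324 -> 180
  FD 5.6: (0.708,3.336) -> (-4.892,3.336) [heading=180, draw]
  -- iteration 2/6 --
  RT 144: heading 180 -> 36
  FD 5.6: (-4.892,3.336) -> (-0.361,6.628) [heading=36, draw]
  -- iteration 3/6 --
  RT 144: heading 36 -> 252
  FD 5.6: (-0.361,6.628) -> (-2.092,1.302) [heading=252, draw]
  -- iteration 4/6 --
  RT 144: heading 252 -> 108
  FD 5.6: (-2.092,1.302) -> (-3.822,6.628) [heading=108, draw]
  -- iteration 5/6 --
  RT 144: heading 108 -> 324
  FD 5.6: (-3.822,6.628) -> (0.708,3.336) [heading=324, draw]
  -- iteration 6/6 --
  RT 144: heading 324 -> 180
  FD 5.6: (0.708,3.336) -> (-4.892,3.336) [heading=180, draw]
]
RT 15: heading 180 -> 165
BK 5.5: (-4.892,3.336) -> (0.421,1.913) [heading=165, draw]
RT 45: heading 165 -> 120
RT 72: heading 120 -> 48
Final: pos=(0.421,1.913), heading=48, 9 segment(s) drawn
Segments drawn: 9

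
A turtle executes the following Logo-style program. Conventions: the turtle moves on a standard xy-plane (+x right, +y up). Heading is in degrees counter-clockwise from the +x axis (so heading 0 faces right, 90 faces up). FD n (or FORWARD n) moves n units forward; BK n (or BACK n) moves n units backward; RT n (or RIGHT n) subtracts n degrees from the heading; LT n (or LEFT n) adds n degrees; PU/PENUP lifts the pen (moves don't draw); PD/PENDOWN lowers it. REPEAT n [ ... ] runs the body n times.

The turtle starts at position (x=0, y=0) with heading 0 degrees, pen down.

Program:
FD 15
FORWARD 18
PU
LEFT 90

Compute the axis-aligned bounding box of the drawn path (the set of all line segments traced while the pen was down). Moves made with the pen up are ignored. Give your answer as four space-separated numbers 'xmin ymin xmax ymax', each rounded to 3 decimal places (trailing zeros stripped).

Executing turtle program step by step:
Start: pos=(0,0), heading=0, pen down
FD 15: (0,0) -> (15,0) [heading=0, draw]
FD 18: (15,0) -> (33,0) [heading=0, draw]
PU: pen up
LT 90: heading 0 -> 90
Final: pos=(33,0), heading=90, 2 segment(s) drawn

Segment endpoints: x in {0, 15, 33}, y in {0}
xmin=0, ymin=0, xmax=33, ymax=0

Answer: 0 0 33 0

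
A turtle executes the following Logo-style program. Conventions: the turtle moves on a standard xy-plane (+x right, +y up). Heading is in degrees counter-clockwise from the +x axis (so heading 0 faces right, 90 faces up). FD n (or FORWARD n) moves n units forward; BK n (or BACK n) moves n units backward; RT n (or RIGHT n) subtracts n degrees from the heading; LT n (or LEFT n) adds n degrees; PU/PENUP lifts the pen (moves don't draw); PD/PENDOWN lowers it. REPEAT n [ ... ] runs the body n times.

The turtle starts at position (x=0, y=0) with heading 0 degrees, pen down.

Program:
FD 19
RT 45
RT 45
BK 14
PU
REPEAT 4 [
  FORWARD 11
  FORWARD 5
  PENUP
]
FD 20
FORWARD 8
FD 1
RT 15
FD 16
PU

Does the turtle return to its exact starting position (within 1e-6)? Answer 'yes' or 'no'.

Answer: no

Derivation:
Executing turtle program step by step:
Start: pos=(0,0), heading=0, pen down
FD 19: (0,0) -> (19,0) [heading=0, draw]
RT 45: heading 0 -> 315
RT 45: heading 315 -> 270
BK 14: (19,0) -> (19,14) [heading=270, draw]
PU: pen up
REPEAT 4 [
  -- iteration 1/4 --
  FD 11: (19,14) -> (19,3) [heading=270, move]
  FD 5: (19,3) -> (19,-2) [heading=270, move]
  PU: pen up
  -- iteration 2/4 --
  FD 11: (19,-2) -> (19,-13) [heading=270, move]
  FD 5: (19,-13) -> (19,-18) [heading=270, move]
  PU: pen up
  -- iteration 3/4 --
  FD 11: (19,-18) -> (19,-29) [heading=270, move]
  FD 5: (19,-29) -> (19,-34) [heading=270, move]
  PU: pen up
  -- iteration 4/4 --
  FD 11: (19,-34) -> (19,-45) [heading=270, move]
  FD 5: (19,-45) -> (19,-50) [heading=270, move]
  PU: pen up
]
FD 20: (19,-50) -> (19,-70) [heading=270, move]
FD 8: (19,-70) -> (19,-78) [heading=270, move]
FD 1: (19,-78) -> (19,-79) [heading=270, move]
RT 15: heading 270 -> 255
FD 16: (19,-79) -> (14.859,-94.455) [heading=255, move]
PU: pen up
Final: pos=(14.859,-94.455), heading=255, 2 segment(s) drawn

Start position: (0, 0)
Final position: (14.859, -94.455)
Distance = 95.616; >= 1e-6 -> NOT closed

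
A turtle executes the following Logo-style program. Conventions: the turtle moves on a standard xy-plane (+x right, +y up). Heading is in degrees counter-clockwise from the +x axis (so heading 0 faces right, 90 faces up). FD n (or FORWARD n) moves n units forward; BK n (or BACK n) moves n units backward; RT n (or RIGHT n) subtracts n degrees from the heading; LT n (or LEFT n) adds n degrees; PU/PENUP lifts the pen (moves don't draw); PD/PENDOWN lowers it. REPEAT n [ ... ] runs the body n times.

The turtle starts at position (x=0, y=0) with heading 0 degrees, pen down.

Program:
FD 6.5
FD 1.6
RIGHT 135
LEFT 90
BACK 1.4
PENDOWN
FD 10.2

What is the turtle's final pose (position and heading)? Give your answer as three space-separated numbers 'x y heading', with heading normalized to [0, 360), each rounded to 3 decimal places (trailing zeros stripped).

Executing turtle program step by step:
Start: pos=(0,0), heading=0, pen down
FD 6.5: (0,0) -> (6.5,0) [heading=0, draw]
FD 1.6: (6.5,0) -> (8.1,0) [heading=0, draw]
RT 135: heading 0 -> 225
LT 90: heading 225 -> 315
BK 1.4: (8.1,0) -> (7.11,0.99) [heading=315, draw]
PD: pen down
FD 10.2: (7.11,0.99) -> (14.323,-6.223) [heading=315, draw]
Final: pos=(14.323,-6.223), heading=315, 4 segment(s) drawn

Answer: 14.323 -6.223 315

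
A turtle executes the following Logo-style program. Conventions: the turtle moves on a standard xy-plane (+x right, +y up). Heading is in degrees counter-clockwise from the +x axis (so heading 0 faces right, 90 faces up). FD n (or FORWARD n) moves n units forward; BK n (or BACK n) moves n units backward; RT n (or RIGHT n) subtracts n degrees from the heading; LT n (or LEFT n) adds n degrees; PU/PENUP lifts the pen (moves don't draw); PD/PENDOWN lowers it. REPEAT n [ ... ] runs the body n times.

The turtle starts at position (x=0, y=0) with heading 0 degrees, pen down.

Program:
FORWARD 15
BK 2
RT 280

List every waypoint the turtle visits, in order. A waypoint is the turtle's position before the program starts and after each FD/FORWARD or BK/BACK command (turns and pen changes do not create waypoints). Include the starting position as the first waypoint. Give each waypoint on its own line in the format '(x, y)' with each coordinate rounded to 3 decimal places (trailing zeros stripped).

Executing turtle program step by step:
Start: pos=(0,0), heading=0, pen down
FD 15: (0,0) -> (15,0) [heading=0, draw]
BK 2: (15,0) -> (13,0) [heading=0, draw]
RT 280: heading 0 -> 80
Final: pos=(13,0), heading=80, 2 segment(s) drawn
Waypoints (3 total):
(0, 0)
(15, 0)
(13, 0)

Answer: (0, 0)
(15, 0)
(13, 0)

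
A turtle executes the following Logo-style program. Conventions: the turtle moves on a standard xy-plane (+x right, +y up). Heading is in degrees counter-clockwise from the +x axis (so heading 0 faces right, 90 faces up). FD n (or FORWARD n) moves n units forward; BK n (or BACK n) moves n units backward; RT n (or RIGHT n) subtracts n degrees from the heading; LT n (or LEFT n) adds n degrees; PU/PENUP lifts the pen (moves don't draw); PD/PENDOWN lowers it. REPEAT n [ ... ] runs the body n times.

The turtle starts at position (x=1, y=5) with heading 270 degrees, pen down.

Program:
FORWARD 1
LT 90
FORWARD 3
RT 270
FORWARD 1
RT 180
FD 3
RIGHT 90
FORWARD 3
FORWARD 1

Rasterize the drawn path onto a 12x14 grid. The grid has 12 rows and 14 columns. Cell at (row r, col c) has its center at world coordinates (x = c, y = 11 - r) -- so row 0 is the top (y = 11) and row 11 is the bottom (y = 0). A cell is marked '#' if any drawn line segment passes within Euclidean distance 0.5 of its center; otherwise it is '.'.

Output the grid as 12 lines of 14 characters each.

Segment 0: (1,5) -> (1,4)
Segment 1: (1,4) -> (4,4)
Segment 2: (4,4) -> (4,5)
Segment 3: (4,5) -> (4,2)
Segment 4: (4,2) -> (1,2)
Segment 5: (1,2) -> (0,2)

Answer: ..............
..............
..............
..............
..............
..............
.#..#.........
.####.........
....#.........
#####.........
..............
..............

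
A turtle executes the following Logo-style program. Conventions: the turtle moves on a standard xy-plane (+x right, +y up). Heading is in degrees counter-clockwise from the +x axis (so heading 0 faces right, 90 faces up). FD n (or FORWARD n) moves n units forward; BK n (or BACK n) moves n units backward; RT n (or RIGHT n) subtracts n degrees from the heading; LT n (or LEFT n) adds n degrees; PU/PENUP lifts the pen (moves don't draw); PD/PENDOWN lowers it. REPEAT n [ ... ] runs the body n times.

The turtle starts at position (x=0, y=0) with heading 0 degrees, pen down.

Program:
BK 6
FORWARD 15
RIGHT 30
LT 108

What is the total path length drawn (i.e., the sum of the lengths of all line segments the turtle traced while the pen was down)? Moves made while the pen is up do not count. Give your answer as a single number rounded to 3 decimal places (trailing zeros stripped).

Answer: 21

Derivation:
Executing turtle program step by step:
Start: pos=(0,0), heading=0, pen down
BK 6: (0,0) -> (-6,0) [heading=0, draw]
FD 15: (-6,0) -> (9,0) [heading=0, draw]
RT 30: heading 0 -> 330
LT 108: heading 330 -> 78
Final: pos=(9,0), heading=78, 2 segment(s) drawn

Segment lengths:
  seg 1: (0,0) -> (-6,0), length = 6
  seg 2: (-6,0) -> (9,0), length = 15
Total = 21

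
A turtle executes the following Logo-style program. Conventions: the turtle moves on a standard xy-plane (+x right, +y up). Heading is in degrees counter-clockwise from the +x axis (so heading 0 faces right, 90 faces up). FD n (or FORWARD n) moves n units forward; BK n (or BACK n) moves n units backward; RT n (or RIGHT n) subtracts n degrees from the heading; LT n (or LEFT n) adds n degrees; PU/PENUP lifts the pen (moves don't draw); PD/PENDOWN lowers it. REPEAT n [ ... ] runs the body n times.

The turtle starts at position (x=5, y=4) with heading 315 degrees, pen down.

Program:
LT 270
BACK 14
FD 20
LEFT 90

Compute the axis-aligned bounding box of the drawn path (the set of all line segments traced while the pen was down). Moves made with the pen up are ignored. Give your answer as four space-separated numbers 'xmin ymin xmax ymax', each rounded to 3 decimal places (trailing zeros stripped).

Answer: 0.757 -0.243 14.899 13.899

Derivation:
Executing turtle program step by step:
Start: pos=(5,4), heading=315, pen down
LT 270: heading 315 -> 225
BK 14: (5,4) -> (14.899,13.899) [heading=225, draw]
FD 20: (14.899,13.899) -> (0.757,-0.243) [heading=225, draw]
LT 90: heading 225 -> 315
Final: pos=(0.757,-0.243), heading=315, 2 segment(s) drawn

Segment endpoints: x in {0.757, 5, 14.899}, y in {-0.243, 4, 13.899}
xmin=0.757, ymin=-0.243, xmax=14.899, ymax=13.899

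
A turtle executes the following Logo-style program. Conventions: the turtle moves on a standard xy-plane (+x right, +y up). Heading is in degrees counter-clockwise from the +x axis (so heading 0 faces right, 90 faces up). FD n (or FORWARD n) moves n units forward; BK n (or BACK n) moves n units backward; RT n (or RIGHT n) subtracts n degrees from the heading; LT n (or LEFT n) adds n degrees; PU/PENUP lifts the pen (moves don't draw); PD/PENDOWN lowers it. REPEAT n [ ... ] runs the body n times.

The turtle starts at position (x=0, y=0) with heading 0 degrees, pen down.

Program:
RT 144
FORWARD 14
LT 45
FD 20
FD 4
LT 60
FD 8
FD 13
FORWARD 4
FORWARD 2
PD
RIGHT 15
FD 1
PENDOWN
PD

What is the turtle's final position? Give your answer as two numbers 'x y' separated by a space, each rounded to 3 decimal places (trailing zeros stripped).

Answer: 6.49 -49.734

Derivation:
Executing turtle program step by step:
Start: pos=(0,0), heading=0, pen down
RT 144: heading 0 -> 216
FD 14: (0,0) -> (-11.326,-8.229) [heading=216, draw]
LT 45: heading 216 -> 261
FD 20: (-11.326,-8.229) -> (-14.455,-27.983) [heading=261, draw]
FD 4: (-14.455,-27.983) -> (-15.081,-31.934) [heading=261, draw]
LT 60: heading 261 -> 321
FD 8: (-15.081,-31.934) -> (-8.863,-36.968) [heading=321, draw]
FD 13: (-8.863,-36.968) -> (1.239,-45.149) [heading=321, draw]
FD 4: (1.239,-45.149) -> (4.348,-47.667) [heading=321, draw]
FD 2: (4.348,-47.667) -> (5.902,-48.925) [heading=321, draw]
PD: pen down
RT 15: heading 321 -> 306
FD 1: (5.902,-48.925) -> (6.49,-49.734) [heading=306, draw]
PD: pen down
PD: pen down
Final: pos=(6.49,-49.734), heading=306, 8 segment(s) drawn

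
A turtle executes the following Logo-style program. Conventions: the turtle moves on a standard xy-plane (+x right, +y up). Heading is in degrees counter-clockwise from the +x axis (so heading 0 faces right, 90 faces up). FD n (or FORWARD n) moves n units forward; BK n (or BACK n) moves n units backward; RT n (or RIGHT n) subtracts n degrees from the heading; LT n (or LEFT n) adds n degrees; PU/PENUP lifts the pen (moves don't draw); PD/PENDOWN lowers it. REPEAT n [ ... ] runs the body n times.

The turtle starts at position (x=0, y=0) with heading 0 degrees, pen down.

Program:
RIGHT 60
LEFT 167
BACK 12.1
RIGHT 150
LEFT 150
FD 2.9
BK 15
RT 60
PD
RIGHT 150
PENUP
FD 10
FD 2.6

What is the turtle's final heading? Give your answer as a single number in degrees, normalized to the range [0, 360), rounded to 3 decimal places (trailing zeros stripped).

Answer: 257

Derivation:
Executing turtle program step by step:
Start: pos=(0,0), heading=0, pen down
RT 60: heading 0 -> 300
LT 167: heading 300 -> 107
BK 12.1: (0,0) -> (3.538,-11.571) [heading=107, draw]
RT 150: heading 107 -> 317
LT 150: heading 317 -> 107
FD 2.9: (3.538,-11.571) -> (2.69,-8.798) [heading=107, draw]
BK 15: (2.69,-8.798) -> (7.075,-23.143) [heading=107, draw]
RT 60: heading 107 -> 47
PD: pen down
RT 150: heading 47 -> 257
PU: pen up
FD 10: (7.075,-23.143) -> (4.826,-32.886) [heading=257, move]
FD 2.6: (4.826,-32.886) -> (4.241,-35.42) [heading=257, move]
Final: pos=(4.241,-35.42), heading=257, 3 segment(s) drawn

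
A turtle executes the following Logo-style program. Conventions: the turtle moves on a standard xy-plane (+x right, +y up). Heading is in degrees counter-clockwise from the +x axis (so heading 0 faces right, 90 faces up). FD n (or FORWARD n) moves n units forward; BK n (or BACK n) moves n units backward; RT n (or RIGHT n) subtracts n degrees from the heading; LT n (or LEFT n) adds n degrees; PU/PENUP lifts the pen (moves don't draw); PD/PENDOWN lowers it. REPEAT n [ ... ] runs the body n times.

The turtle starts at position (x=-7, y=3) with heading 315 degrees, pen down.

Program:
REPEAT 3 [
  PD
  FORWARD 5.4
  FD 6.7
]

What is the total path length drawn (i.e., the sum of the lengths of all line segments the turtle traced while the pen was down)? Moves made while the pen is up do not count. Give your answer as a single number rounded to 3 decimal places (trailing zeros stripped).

Executing turtle program step by step:
Start: pos=(-7,3), heading=315, pen down
REPEAT 3 [
  -- iteration 1/3 --
  PD: pen down
  FD 5.4: (-7,3) -> (-3.182,-0.818) [heading=315, draw]
  FD 6.7: (-3.182,-0.818) -> (1.556,-5.556) [heading=315, draw]
  -- iteration 2/3 --
  PD: pen down
  FD 5.4: (1.556,-5.556) -> (5.374,-9.374) [heading=315, draw]
  FD 6.7: (5.374,-9.374) -> (10.112,-14.112) [heading=315, draw]
  -- iteration 3/3 --
  PD: pen down
  FD 5.4: (10.112,-14.112) -> (13.93,-17.93) [heading=315, draw]
  FD 6.7: (13.93,-17.93) -> (18.668,-22.668) [heading=315, draw]
]
Final: pos=(18.668,-22.668), heading=315, 6 segment(s) drawn

Segment lengths:
  seg 1: (-7,3) -> (-3.182,-0.818), length = 5.4
  seg 2: (-3.182,-0.818) -> (1.556,-5.556), length = 6.7
  seg 3: (1.556,-5.556) -> (5.374,-9.374), length = 5.4
  seg 4: (5.374,-9.374) -> (10.112,-14.112), length = 6.7
  seg 5: (10.112,-14.112) -> (13.93,-17.93), length = 5.4
  seg 6: (13.93,-17.93) -> (18.668,-22.668), length = 6.7
Total = 36.3

Answer: 36.3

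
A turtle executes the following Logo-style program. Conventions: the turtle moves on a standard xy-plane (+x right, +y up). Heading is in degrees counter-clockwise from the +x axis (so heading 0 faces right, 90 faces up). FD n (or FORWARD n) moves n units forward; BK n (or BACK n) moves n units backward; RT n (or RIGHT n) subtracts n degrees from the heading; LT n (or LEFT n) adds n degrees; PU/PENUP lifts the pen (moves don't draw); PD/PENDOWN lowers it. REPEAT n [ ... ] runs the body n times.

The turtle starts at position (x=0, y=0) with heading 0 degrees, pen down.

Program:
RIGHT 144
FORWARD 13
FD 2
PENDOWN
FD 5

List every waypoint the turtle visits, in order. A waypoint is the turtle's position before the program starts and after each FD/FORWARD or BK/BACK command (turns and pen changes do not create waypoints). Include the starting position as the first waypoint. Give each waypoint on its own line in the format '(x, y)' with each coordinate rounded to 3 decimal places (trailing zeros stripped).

Answer: (0, 0)
(-10.517, -7.641)
(-12.135, -8.817)
(-16.18, -11.756)

Derivation:
Executing turtle program step by step:
Start: pos=(0,0), heading=0, pen down
RT 144: heading 0 -> 216
FD 13: (0,0) -> (-10.517,-7.641) [heading=216, draw]
FD 2: (-10.517,-7.641) -> (-12.135,-8.817) [heading=216, draw]
PD: pen down
FD 5: (-12.135,-8.817) -> (-16.18,-11.756) [heading=216, draw]
Final: pos=(-16.18,-11.756), heading=216, 3 segment(s) drawn
Waypoints (4 total):
(0, 0)
(-10.517, -7.641)
(-12.135, -8.817)
(-16.18, -11.756)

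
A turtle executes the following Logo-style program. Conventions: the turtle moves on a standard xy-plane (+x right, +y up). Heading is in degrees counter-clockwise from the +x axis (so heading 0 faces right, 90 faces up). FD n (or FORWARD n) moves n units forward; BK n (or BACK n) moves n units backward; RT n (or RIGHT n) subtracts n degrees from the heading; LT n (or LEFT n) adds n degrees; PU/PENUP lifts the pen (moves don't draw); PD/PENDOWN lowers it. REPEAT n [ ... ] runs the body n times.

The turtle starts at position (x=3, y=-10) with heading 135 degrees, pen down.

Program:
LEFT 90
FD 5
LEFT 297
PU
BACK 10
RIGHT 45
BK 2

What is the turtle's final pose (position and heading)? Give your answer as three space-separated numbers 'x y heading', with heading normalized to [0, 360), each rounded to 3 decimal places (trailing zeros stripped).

Answer: 9.883 -18.408 117

Derivation:
Executing turtle program step by step:
Start: pos=(3,-10), heading=135, pen down
LT 90: heading 135 -> 225
FD 5: (3,-10) -> (-0.536,-13.536) [heading=225, draw]
LT 297: heading 225 -> 162
PU: pen up
BK 10: (-0.536,-13.536) -> (8.975,-16.626) [heading=162, move]
RT 45: heading 162 -> 117
BK 2: (8.975,-16.626) -> (9.883,-18.408) [heading=117, move]
Final: pos=(9.883,-18.408), heading=117, 1 segment(s) drawn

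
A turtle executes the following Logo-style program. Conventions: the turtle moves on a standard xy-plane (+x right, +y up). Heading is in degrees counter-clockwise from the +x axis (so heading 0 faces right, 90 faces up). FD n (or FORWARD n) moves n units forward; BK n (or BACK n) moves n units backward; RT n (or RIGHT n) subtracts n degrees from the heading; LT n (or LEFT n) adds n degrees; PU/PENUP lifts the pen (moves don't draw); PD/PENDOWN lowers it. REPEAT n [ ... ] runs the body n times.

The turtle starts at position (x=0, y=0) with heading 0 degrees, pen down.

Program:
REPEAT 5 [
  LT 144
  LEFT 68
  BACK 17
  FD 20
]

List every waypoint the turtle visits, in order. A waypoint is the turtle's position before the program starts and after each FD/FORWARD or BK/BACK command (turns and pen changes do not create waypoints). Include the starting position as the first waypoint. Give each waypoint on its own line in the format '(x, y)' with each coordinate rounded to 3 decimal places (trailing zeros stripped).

Answer: (0, 0)
(14.417, 9.009)
(-2.544, -1.59)
(-9.996, -16.869)
(-1.229, 1.107)
(-3.006, 18.013)
(-0.915, -1.877)
(9.551, -15.273)
(-2.762, 0.487)
(-18.737, 6.301)
(0.057, -0.539)

Derivation:
Executing turtle program step by step:
Start: pos=(0,0), heading=0, pen down
REPEAT 5 [
  -- iteration 1/5 --
  LT 144: heading 0 -> 144
  LT 68: heading 144 -> 212
  BK 17: (0,0) -> (14.417,9.009) [heading=212, draw]
  FD 20: (14.417,9.009) -> (-2.544,-1.59) [heading=212, draw]
  -- iteration 2/5 --
  LT 144: heading 212 -> 356
  LT 68: heading 356 -> 64
  BK 17: (-2.544,-1.59) -> (-9.996,-16.869) [heading=64, draw]
  FD 20: (-9.996,-16.869) -> (-1.229,1.107) [heading=64, draw]
  -- iteration 3/5 --
  LT 144: heading 64 -> 208
  LT 68: heading 208 -> 276
  BK 17: (-1.229,1.107) -> (-3.006,18.013) [heading=276, draw]
  FD 20: (-3.006,18.013) -> (-0.915,-1.877) [heading=276, draw]
  -- iteration 4/5 --
  LT 144: heading 276 -> 60
  LT 68: heading 60 -> 128
  BK 17: (-0.915,-1.877) -> (9.551,-15.273) [heading=128, draw]
  FD 20: (9.551,-15.273) -> (-2.762,0.487) [heading=128, draw]
  -- iteration 5/5 --
  LT 144: heading 128 -> 272
  LT 68: heading 272 -> 340
  BK 17: (-2.762,0.487) -> (-18.737,6.301) [heading=340, draw]
  FD 20: (-18.737,6.301) -> (0.057,-0.539) [heading=340, draw]
]
Final: pos=(0.057,-0.539), heading=340, 10 segment(s) drawn
Waypoints (11 total):
(0, 0)
(14.417, 9.009)
(-2.544, -1.59)
(-9.996, -16.869)
(-1.229, 1.107)
(-3.006, 18.013)
(-0.915, -1.877)
(9.551, -15.273)
(-2.762, 0.487)
(-18.737, 6.301)
(0.057, -0.539)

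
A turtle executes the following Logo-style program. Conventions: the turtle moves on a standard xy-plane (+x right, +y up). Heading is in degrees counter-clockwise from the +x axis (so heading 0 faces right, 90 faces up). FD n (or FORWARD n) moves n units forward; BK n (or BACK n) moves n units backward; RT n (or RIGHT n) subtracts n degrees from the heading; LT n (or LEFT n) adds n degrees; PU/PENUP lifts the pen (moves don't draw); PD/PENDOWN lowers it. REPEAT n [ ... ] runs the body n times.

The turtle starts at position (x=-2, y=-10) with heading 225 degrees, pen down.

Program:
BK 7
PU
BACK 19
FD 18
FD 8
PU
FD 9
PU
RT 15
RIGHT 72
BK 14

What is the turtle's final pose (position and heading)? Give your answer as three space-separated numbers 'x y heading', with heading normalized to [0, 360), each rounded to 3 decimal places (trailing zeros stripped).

Executing turtle program step by step:
Start: pos=(-2,-10), heading=225, pen down
BK 7: (-2,-10) -> (2.95,-5.05) [heading=225, draw]
PU: pen up
BK 19: (2.95,-5.05) -> (16.385,8.385) [heading=225, move]
FD 18: (16.385,8.385) -> (3.657,-4.343) [heading=225, move]
FD 8: (3.657,-4.343) -> (-2,-10) [heading=225, move]
PU: pen up
FD 9: (-2,-10) -> (-8.364,-16.364) [heading=225, move]
PU: pen up
RT 15: heading 225 -> 210
RT 72: heading 210 -> 138
BK 14: (-8.364,-16.364) -> (2.04,-25.732) [heading=138, move]
Final: pos=(2.04,-25.732), heading=138, 1 segment(s) drawn

Answer: 2.04 -25.732 138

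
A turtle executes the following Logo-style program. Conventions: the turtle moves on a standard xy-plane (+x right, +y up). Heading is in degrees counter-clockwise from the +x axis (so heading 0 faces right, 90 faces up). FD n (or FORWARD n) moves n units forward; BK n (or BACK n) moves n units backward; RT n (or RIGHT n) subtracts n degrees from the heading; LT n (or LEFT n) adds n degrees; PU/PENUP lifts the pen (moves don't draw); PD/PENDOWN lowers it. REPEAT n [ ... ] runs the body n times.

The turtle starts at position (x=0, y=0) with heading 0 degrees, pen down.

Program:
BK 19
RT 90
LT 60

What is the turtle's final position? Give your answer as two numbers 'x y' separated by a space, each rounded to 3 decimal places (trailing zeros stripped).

Executing turtle program step by step:
Start: pos=(0,0), heading=0, pen down
BK 19: (0,0) -> (-19,0) [heading=0, draw]
RT 90: heading 0 -> 270
LT 60: heading 270 -> 330
Final: pos=(-19,0), heading=330, 1 segment(s) drawn

Answer: -19 0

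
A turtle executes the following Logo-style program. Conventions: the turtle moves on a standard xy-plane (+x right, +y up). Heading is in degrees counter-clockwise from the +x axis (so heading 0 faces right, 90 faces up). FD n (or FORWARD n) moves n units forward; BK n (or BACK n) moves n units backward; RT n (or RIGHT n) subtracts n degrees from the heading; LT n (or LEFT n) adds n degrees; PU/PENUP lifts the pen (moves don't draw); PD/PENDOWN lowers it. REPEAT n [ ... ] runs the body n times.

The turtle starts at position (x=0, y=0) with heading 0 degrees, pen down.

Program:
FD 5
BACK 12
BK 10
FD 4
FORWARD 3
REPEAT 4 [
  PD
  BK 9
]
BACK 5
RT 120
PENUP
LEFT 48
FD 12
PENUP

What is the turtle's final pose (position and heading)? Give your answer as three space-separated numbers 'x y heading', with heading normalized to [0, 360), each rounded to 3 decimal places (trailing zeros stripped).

Executing turtle program step by step:
Start: pos=(0,0), heading=0, pen down
FD 5: (0,0) -> (5,0) [heading=0, draw]
BK 12: (5,0) -> (-7,0) [heading=0, draw]
BK 10: (-7,0) -> (-17,0) [heading=0, draw]
FD 4: (-17,0) -> (-13,0) [heading=0, draw]
FD 3: (-13,0) -> (-10,0) [heading=0, draw]
REPEAT 4 [
  -- iteration 1/4 --
  PD: pen down
  BK 9: (-10,0) -> (-19,0) [heading=0, draw]
  -- iteration 2/4 --
  PD: pen down
  BK 9: (-19,0) -> (-28,0) [heading=0, draw]
  -- iteration 3/4 --
  PD: pen down
  BK 9: (-28,0) -> (-37,0) [heading=0, draw]
  -- iteration 4/4 --
  PD: pen down
  BK 9: (-37,0) -> (-46,0) [heading=0, draw]
]
BK 5: (-46,0) -> (-51,0) [heading=0, draw]
RT 120: heading 0 -> 240
PU: pen up
LT 48: heading 240 -> 288
FD 12: (-51,0) -> (-47.292,-11.413) [heading=288, move]
PU: pen up
Final: pos=(-47.292,-11.413), heading=288, 10 segment(s) drawn

Answer: -47.292 -11.413 288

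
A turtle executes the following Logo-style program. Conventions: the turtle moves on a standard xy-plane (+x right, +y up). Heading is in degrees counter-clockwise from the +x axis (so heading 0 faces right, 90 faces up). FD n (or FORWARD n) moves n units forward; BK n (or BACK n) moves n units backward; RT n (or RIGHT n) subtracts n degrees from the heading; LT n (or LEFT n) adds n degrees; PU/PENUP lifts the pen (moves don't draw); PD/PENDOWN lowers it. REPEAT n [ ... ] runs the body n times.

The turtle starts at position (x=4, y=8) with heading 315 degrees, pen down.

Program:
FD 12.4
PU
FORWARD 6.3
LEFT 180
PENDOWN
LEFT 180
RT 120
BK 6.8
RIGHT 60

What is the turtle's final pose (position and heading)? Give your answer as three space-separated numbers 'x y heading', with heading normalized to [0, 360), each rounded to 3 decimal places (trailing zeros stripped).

Answer: 23.791 -3.463 135

Derivation:
Executing turtle program step by step:
Start: pos=(4,8), heading=315, pen down
FD 12.4: (4,8) -> (12.768,-0.768) [heading=315, draw]
PU: pen up
FD 6.3: (12.768,-0.768) -> (17.223,-5.223) [heading=315, move]
LT 180: heading 315 -> 135
PD: pen down
LT 180: heading 135 -> 315
RT 120: heading 315 -> 195
BK 6.8: (17.223,-5.223) -> (23.791,-3.463) [heading=195, draw]
RT 60: heading 195 -> 135
Final: pos=(23.791,-3.463), heading=135, 2 segment(s) drawn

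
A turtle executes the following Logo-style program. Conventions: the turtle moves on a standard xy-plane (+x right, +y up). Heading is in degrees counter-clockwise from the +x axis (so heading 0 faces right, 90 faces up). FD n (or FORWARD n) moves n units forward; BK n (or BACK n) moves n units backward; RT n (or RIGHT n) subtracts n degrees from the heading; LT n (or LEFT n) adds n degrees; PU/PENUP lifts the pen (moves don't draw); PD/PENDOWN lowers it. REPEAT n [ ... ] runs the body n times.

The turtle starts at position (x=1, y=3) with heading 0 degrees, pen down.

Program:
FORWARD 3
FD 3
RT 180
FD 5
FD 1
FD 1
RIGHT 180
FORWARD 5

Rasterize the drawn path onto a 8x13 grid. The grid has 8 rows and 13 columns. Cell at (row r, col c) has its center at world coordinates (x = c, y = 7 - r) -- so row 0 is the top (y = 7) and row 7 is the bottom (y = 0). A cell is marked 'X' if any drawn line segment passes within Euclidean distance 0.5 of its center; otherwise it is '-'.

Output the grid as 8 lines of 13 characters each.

Segment 0: (1,3) -> (4,3)
Segment 1: (4,3) -> (7,3)
Segment 2: (7,3) -> (2,3)
Segment 3: (2,3) -> (1,3)
Segment 4: (1,3) -> (0,3)
Segment 5: (0,3) -> (5,3)

Answer: -------------
-------------
-------------
-------------
XXXXXXXX-----
-------------
-------------
-------------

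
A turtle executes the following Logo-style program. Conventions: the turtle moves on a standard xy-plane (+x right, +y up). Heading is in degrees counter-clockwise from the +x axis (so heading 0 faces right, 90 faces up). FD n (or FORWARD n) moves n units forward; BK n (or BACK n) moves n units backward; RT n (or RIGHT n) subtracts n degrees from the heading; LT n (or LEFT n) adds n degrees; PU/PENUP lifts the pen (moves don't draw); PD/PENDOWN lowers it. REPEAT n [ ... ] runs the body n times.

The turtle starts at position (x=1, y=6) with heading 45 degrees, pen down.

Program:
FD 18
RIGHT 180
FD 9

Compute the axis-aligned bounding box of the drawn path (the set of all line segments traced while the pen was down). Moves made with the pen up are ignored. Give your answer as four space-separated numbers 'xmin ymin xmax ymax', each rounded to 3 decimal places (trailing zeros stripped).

Executing turtle program step by step:
Start: pos=(1,6), heading=45, pen down
FD 18: (1,6) -> (13.728,18.728) [heading=45, draw]
RT 180: heading 45 -> 225
FD 9: (13.728,18.728) -> (7.364,12.364) [heading=225, draw]
Final: pos=(7.364,12.364), heading=225, 2 segment(s) drawn

Segment endpoints: x in {1, 7.364, 13.728}, y in {6, 12.364, 18.728}
xmin=1, ymin=6, xmax=13.728, ymax=18.728

Answer: 1 6 13.728 18.728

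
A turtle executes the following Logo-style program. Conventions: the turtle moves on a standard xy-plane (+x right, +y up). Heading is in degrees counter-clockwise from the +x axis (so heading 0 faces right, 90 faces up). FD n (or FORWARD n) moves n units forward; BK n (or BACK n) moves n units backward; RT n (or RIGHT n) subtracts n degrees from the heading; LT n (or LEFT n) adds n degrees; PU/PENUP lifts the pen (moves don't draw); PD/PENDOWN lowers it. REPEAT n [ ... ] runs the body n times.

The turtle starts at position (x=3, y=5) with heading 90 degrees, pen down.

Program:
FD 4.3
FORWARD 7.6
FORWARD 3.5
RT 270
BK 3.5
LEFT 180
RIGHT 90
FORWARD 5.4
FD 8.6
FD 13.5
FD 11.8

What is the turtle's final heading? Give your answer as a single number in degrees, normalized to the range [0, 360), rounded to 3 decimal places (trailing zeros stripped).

Executing turtle program step by step:
Start: pos=(3,5), heading=90, pen down
FD 4.3: (3,5) -> (3,9.3) [heading=90, draw]
FD 7.6: (3,9.3) -> (3,16.9) [heading=90, draw]
FD 3.5: (3,16.9) -> (3,20.4) [heading=90, draw]
RT 270: heading 90 -> 180
BK 3.5: (3,20.4) -> (6.5,20.4) [heading=180, draw]
LT 180: heading 180 -> 0
RT 90: heading 0 -> 270
FD 5.4: (6.5,20.4) -> (6.5,15) [heading=270, draw]
FD 8.6: (6.5,15) -> (6.5,6.4) [heading=270, draw]
FD 13.5: (6.5,6.4) -> (6.5,-7.1) [heading=270, draw]
FD 11.8: (6.5,-7.1) -> (6.5,-18.9) [heading=270, draw]
Final: pos=(6.5,-18.9), heading=270, 8 segment(s) drawn

Answer: 270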